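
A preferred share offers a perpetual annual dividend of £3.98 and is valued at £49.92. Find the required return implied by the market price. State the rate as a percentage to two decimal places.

7.97%

P = C/r ⇒ r = C/P = £3.98/£49.92 = 0.079728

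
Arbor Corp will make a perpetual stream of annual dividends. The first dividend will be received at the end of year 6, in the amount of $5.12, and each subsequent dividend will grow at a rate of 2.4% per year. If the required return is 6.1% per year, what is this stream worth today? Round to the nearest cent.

$102.92

Value at end of year 5: C₁ / (r − g) = $5.12 / (0.061 − 0.024) = $138.3784
Discount to today: PV = $138.3784 / (1 + 0.061)^5 = $138.3784 / 1.344550 = $102.92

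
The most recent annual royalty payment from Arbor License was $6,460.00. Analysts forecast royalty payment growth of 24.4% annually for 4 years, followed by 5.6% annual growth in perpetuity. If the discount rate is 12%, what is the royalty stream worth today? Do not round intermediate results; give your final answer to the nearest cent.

$196056.82

D_1 = 8036.24000
D_2 = 9997.08256
D_3 = 12436.37070
D_4 = 15470.84516
Terminal value at year 4: TV = D_4×(1+g_2)/(r−g_2) = 16337.21249/0.064 = 255268.94508
P_0 = D_1/(1+r)^1 + D_2/(1+r)^2 + D_3/(1+r)^3 + D_4/(1+r)^4 + TV/(1+r)^4
    = 7175.21429 + 7969.61301 + 8851.96302 + 9832.00179 + 162228.02946 = 196056.82156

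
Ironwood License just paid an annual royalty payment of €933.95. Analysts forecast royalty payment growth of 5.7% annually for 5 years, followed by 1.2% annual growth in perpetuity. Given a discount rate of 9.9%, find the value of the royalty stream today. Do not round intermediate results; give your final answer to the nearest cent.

D_1 = 987.18515
D_2 = 1043.45470
D_3 = 1102.93162
D_4 = 1165.79872
D_5 = 1232.24925
Terminal value at year 5: TV = D_5×(1+g_2)/(r−g_2) = 1247.03624/0.087 = 14333.74991
P_0 = D_1/(1+r)^1 + D_2/(1+r)^2 + D_3/(1+r)^3 + D_4/(1+r)^4 + D_5/(1+r)^5 + TV/(1+r)^5
    = 898.25764 + 863.92933 + 830.91292 + 799.15828 + 768.61720 + 8940.69667 = 13101.57204

€13101.57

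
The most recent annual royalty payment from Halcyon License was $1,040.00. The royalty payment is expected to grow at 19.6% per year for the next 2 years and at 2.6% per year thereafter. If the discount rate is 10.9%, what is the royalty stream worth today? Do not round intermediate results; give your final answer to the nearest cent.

D_1 = 1243.84000
D_2 = 1487.63264
Terminal value at year 2: TV = D_2×(1+g_2)/(r−g_2) = 1526.31109/0.083 = 18389.29022
P_0 = D_1/(1+r)^1 + D_2/(1+r)^2 + TV/(1+r)^2
    = 1121.58702 + 1209.57445 + 14952.08904 = 17283.25051

$17283.25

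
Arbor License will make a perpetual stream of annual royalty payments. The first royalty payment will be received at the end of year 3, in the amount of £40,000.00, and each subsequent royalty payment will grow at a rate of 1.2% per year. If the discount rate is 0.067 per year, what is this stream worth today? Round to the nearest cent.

Value at end of year 2: C₁ / (r − g) = £40,000.00 / (0.067 − 0.012) = £727,272.7273
Discount to today: PV = £727,272.7273 / (1 + 0.067)^2 = £727,272.7273 / 1.138489 = £638,805.23

£638805.23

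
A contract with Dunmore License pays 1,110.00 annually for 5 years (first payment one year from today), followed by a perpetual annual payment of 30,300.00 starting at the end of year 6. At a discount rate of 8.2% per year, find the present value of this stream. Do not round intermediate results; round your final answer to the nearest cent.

PV of 5-year annuity: 1,110.00 × [1 − (1+0.082)^−5] / 0.082 = 4408.64440
Perpetuity value at year 5: 30,300.00 / 0.082 = 369512.19512
PV of perpetuity: 369512.19512 / (1+0.082)^5 = 249168.11820
Total PV = 4408.64440 + 249168.11820 = 253576.76260

253576.76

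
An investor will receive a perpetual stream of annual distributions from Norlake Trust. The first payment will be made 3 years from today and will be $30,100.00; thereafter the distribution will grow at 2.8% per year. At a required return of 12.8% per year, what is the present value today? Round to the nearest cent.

$236563.80

Value at end of year 2: C₁ / (r − g) = $30,100.00 / (0.128 − 0.028) = $301,000.0000
Discount to today: PV = $301,000.0000 / (1 + 0.128)^2 = $301,000.0000 / 1.272384 = $236,563.80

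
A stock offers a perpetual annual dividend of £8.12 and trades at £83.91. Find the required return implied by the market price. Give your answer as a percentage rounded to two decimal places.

9.68%

P = C/r ⇒ r = C/P = £8.12/£83.91 = 0.096770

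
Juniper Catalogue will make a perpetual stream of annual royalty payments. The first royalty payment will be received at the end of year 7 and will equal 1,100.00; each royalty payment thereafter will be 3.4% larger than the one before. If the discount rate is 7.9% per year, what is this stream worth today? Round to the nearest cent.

Value at end of year 6: C₁ / (r − g) = 1,100.00 / (0.079 − 0.034) = 24,444.4444
Discount to today: PV = 24,444.4444 / (1 + 0.079)^6 = 24,444.4444 / 1.578079 = 15,490.00

15490.00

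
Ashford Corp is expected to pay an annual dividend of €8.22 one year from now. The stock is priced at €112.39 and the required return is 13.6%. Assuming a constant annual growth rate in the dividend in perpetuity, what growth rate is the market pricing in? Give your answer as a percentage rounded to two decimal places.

6.29%

P = D₁/(r−g) ⇒ g = r − D₁/P = 0.136 − €8.22/€112.39 = 0.062862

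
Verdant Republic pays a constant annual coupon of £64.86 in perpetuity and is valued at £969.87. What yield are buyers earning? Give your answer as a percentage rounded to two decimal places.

P = C/r ⇒ r = C/P = £64.86/£969.87 = 0.066875

6.69%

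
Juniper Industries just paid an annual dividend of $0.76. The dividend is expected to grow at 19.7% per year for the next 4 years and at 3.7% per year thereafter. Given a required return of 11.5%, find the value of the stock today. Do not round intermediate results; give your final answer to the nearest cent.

D_1 = 0.90972
D_2 = 1.08893
D_3 = 1.30346
D_4 = 1.56024
Terminal value at year 4: TV = D_4×(1+g_2)/(r−g_2) = 1.61796/0.078 = 20.74313
P_0 = D_1/(1+r)^1 + D_2/(1+r)^2 + D_3/(1+r)^3 + D_4/(1+r)^4 + TV/(1+r)^4
    = 0.81589 + 0.87590 + 0.94031 + 1.00946 + 13.42069 = 17.06225

$17.06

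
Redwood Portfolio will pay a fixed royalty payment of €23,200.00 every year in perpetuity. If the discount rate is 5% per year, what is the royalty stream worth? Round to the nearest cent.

Level perpetuity: PV = C / r = €23,200.00 / 0.05 = €464,000.00

€464000.00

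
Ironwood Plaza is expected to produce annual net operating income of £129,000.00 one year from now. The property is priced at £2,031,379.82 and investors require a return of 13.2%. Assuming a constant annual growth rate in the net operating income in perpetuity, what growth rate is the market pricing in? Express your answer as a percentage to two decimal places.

6.85%

P = D₁/(r−g) ⇒ g = r − D₁/P = 0.132 − £129,000.00/£2,031,379.82 = 0.068496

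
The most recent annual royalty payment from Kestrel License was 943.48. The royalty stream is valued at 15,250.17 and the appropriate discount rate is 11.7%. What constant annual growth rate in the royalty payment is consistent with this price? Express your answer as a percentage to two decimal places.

P = D₀(1+g)/(r−g) ⇒ P(r−g) = D₀(1+g) ⇒ g(P+D₀) = P·r − D₀
g = (P·r − D₀)/(P + D₀) = (15,250.17×0.117 − 943.48) / (15,250.17 + 943.48) = 0.051921

5.19%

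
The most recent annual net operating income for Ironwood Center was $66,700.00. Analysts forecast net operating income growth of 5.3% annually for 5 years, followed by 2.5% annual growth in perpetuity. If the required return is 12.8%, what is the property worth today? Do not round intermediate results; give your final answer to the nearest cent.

D_1 = 70235.10000
D_2 = 73957.56030
D_3 = 77877.31100
D_4 = 82004.80848
D_5 = 86351.06333
Terminal value at year 5: TV = D_5×(1+g_2)/(r−g_2) = 88509.83991/0.103 = 859318.83409
P_0 = D_1/(1+r)^1 + D_2/(1+r)^2 + D_3/(1+r)^3 + D_4/(1+r)^4 + D_5/(1+r)^5 + TV/(1+r)^5
    = 62265.15957 + 58125.18886 + 54260.48215 + 50652.73733 + 47284.86915 + 470553.30955 = 743141.74662

$743141.75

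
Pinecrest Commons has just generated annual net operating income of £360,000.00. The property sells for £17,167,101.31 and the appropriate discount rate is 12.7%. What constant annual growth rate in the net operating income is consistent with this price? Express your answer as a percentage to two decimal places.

P = D₀(1+g)/(r−g) ⇒ P(r−g) = D₀(1+g) ⇒ g(P+D₀) = P·r − D₀
g = (P·r − D₀)/(P + D₀) = (£17,167,101.31×0.127 − £360,000.00) / (£17,167,101.31 + £360,000.00) = 0.103852

10.39%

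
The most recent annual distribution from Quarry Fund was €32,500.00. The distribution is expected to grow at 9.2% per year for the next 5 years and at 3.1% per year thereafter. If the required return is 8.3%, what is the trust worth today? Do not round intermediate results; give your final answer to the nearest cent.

€838194.72

D_1 = 35490.00000
D_2 = 38755.08000
D_3 = 42320.54736
D_4 = 46214.03772
D_5 = 50465.72919
Terminal value at year 5: TV = D_5×(1+g_2)/(r−g_2) = 52030.16679/0.052 = 1000580.13061
P_0 = D_1/(1+r)^1 + D_2/(1+r)^2 + D_3/(1+r)^3 + D_4/(1+r)^4 + D_5/(1+r)^5 + TV/(1+r)^5
    = 32770.08310 + 33042.41066 + 33317.00133 + 33593.87392 + 33873.04739 + 671598.30494 = 838194.72135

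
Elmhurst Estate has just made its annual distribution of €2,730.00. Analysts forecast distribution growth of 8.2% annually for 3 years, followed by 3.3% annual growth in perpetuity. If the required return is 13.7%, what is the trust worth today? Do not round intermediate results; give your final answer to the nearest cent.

D_1 = 2953.86000
D_2 = 3196.07652
D_3 = 3458.15479
Terminal value at year 3: TV = D_3×(1+g_2)/(r−g_2) = 3572.27390/0.104 = 34348.78753
P_0 = D_1/(1+r)^1 + D_2/(1+r)^2 + D_3/(1+r)^3 + TV/(1+r)^3
    = 2597.94195 + 2472.27194 + 2352.68095 + 23368.45594 = 30791.35077

€30791.35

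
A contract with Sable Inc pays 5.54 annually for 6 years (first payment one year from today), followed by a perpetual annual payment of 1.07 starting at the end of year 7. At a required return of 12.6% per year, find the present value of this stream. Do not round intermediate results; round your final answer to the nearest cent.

PV of 6-year annuity: 5.54 × [1 − (1+0.126)^−6] / 0.126 = 22.39534
Perpetuity value at year 6: 1.07 / 0.126 = 8.49206
PV of perpetuity: 8.49206 / (1+0.126)^6 = 4.16661
Total PV = 22.39534 + 4.16661 = 26.56195

26.56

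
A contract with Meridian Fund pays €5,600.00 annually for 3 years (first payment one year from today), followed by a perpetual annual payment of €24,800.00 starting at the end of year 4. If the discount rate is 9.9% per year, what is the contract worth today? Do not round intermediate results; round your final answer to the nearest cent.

€202673.31

PV of 3-year annuity: €5,600.00 × [1 − (1+0.099)^−3] / 0.099 = 13950.92519
Perpetuity value at year 3: €24,800.00 / 0.099 = 250505.05051
PV of perpetuity: 250505.05051 / (1+0.099)^3 = 188722.38178
Total PV = 13950.92519 + 188722.38178 = 202673.30698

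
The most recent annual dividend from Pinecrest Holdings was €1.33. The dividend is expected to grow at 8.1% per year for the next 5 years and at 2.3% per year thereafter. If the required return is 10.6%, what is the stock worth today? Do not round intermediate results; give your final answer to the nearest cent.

€20.83

D_1 = 1.43773
D_2 = 1.55419
D_3 = 1.68008
D_4 = 1.81616
D_5 = 1.96327
Terminal value at year 5: TV = D_5×(1+g_2)/(r−g_2) = 2.00843/0.083 = 24.19790
P_0 = D_1/(1+r)^1 + D_2/(1+r)^2 + D_3/(1+r)^3 + D_4/(1+r)^4 + D_5/(1+r)^5 + TV/(1+r)^5
    = 1.29994 + 1.27055 + 1.24183 + 1.21376 + 1.18633 + 14.62184 = 20.83425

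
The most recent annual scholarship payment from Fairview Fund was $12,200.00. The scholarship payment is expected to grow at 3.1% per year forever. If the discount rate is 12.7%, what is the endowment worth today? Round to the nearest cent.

$131022.92

D₁ = D₀ × (1 + g) = $12,200.00 × 1.031 = $12,578.2000
Growing perpetuity: P = D₁ / (r − g) = $12,578.2000 / (0.127 − 0.031) = $131,022.92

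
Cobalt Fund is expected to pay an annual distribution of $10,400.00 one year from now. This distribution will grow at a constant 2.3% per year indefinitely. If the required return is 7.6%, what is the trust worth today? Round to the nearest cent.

$196226.42

Growing perpetuity: P = D₁ / (r − g) = $10,400.0000 / (0.076 − 0.023) = $196,226.42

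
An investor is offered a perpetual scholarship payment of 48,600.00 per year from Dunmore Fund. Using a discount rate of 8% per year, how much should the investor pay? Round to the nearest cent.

Level perpetuity: PV = C / r = 48,600.00 / 0.08 = 607,500.00

607500.00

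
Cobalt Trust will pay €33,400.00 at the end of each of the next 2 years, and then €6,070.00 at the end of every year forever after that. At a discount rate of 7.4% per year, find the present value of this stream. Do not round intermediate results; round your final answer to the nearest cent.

€131167.56

PV of 2-year annuity: €33,400.00 × [1 − (1+0.074)^−2] / 0.074 = 60054.65220
Perpetuity value at year 2: €6,070.00 / 0.074 = 82027.02703
PV of perpetuity: 82027.02703 / (1+0.074)^2 = 71112.90311
Total PV = 60054.65220 + 71112.90311 = 131167.55531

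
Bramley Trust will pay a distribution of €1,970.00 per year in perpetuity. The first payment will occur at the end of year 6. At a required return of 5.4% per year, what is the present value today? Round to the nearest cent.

Value at end of year 5: C / r = €1,970.00 / 0.054 = €36,481.4815
Discount to today: PV = €36,481.4815 / (1 + 0.054)^5 = €36,481.4815 / 1.300778 = €28,045.90

€28045.90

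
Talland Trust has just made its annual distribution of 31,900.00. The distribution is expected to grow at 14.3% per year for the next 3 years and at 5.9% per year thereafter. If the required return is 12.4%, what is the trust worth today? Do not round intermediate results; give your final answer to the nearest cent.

D_1 = 36461.70000
D_2 = 41675.72310
D_3 = 47635.35150
Terminal value at year 3: TV = D_3×(1+g_2)/(r−g_2) = 50445.83724/0.065 = 776089.80372
P_0 = D_1/(1+r)^1 + D_2/(1+r)^2 + D_3/(1+r)^3 + TV/(1+r)^3
    = 32439.23488 + 32987.58493 + 33545.20425 + 546528.78923 = 645500.81329

645500.81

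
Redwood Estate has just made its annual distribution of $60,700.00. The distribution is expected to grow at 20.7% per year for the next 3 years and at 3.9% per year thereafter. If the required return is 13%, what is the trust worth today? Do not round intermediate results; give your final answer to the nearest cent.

D_1 = 73264.90000
D_2 = 88430.73430
D_3 = 106735.89630
Terminal value at year 3: TV = D_3×(1+g_2)/(r−g_2) = 110898.59626/0.091 = 1218665.89292
P_0 = D_1/(1+r)^1 + D_2/(1+r)^2 + D_3/(1+r)^3 + TV/(1+r)^3
    = 64836.19469 + 69254.23628 + 73973.33025 + 844596.59485 = 1052660.35607

$1052660.36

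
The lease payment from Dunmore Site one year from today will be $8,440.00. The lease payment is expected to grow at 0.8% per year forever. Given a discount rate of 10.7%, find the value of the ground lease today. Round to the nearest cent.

$85252.53

Growing perpetuity: P = D₁ / (r − g) = $8,440.0000 / (0.107 − 0.008) = $85,252.53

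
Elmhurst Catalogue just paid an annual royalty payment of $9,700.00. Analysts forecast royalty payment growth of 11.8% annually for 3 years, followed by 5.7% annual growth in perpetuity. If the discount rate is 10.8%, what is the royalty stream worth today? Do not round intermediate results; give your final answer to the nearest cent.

$236158.21

D_1 = 10844.60000
D_2 = 12124.26280
D_3 = 13554.92581
Terminal value at year 3: TV = D_3×(1+g_2)/(r−g_2) = 14327.55658/0.051 = 280932.48199
P_0 = D_1/(1+r)^1 + D_2/(1+r)^2 + D_3/(1+r)^3 + TV/(1+r)^3
    = 9787.54513 + 9875.88037 + 9965.01287 + 206529.77645 = 236158.21481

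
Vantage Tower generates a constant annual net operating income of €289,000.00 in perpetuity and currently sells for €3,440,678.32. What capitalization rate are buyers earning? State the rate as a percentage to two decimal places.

P = C/r ⇒ r = C/P = €289,000.00/€3,440,678.32 = 0.083995

8.40%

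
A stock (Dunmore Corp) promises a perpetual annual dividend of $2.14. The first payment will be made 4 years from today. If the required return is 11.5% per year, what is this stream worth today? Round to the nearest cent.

Value at end of year 3: C / r = $2.14 / 0.115 = $18.6087
Discount to today: PV = $18.6087 / (1 + 0.115)^3 = $18.6087 / 1.386196 = $13.42

$13.42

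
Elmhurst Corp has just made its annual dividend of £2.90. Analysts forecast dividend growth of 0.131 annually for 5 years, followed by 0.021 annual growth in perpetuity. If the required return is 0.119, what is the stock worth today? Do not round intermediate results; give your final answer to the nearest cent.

D_1 = 3.27990
D_2 = 3.70957
D_3 = 4.19552
D_4 = 4.74513
D_5 = 5.36675
Terminal value at year 5: TV = D_5×(1+g_2)/(r−g_2) = 5.47945/0.098 = 55.91273
P_0 = D_1/(1+r)^1 + D_2/(1+r)^2 + D_3/(1+r)^3 + D_4/(1+r)^4 + D_5/(1+r)^5 + TV/(1+r)^5
    = 2.93110 + 2.96253 + 2.99430 + 3.02641 + 3.05887 + 31.86840 = 46.84161

£46.84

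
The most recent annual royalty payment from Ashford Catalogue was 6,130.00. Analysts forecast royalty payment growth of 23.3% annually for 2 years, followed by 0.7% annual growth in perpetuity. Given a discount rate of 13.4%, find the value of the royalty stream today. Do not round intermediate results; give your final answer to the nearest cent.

71374.93

D_1 = 7558.29000
D_2 = 9319.37157
Terminal value at year 2: TV = D_2×(1+g_2)/(r−g_2) = 9384.60717/0.127 = 73894.54465
P_0 = D_1/(1+r)^1 + D_2/(1+r)^2 + TV/(1+r)^2
    = 6665.15873 + 7247.03767 + 57462.73174 = 71374.92813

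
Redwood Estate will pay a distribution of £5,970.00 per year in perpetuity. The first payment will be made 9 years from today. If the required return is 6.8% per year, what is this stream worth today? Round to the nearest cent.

Value at end of year 8: C / r = £5,970.00 / 0.068 = £87,794.1176
Discount to today: PV = £87,794.1176 / (1 + 0.068)^8 = £87,794.1176 / 1.692661 = £51,867.51

£51867.51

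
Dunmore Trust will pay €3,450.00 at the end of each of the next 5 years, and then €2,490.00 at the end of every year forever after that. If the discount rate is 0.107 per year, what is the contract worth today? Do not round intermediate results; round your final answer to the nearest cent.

PV of 5-year annuity: €3,450.00 × [1 − (1+0.107)^−5] / 0.107 = 12847.65888
Perpetuity value at year 5: €2,490.00 / 0.107 = 23271.02804
PV of perpetuity: 23271.02804 / (1+0.107)^5 = 13998.36989
Total PV = 12847.65888 + 13998.36989 = 26846.02877

€26846.03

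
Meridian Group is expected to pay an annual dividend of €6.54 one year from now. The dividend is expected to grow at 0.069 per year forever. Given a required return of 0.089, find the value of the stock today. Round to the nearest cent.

€327.00

Growing perpetuity: P = D₁ / (r − g) = €6.5400 / (0.089 − 0.069) = €327.00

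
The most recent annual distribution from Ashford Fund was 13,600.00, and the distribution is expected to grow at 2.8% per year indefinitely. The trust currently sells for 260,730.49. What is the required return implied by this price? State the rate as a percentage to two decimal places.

D₁ = 13,600.00 × 1.028 = 13,980.8000
P = D₁/(r − g) ⇒ r = D₁/P + g = 13,980.8000/260,730.49 + 0.028 = 0.053622 + 0.028 = 0.081622

8.16%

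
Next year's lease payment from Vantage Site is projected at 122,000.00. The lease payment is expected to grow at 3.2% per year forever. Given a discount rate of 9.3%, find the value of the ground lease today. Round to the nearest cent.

2000000.00

Growing perpetuity: P = D₁ / (r − g) = 122,000.0000 / (0.093 − 0.032) = 2,000,000.00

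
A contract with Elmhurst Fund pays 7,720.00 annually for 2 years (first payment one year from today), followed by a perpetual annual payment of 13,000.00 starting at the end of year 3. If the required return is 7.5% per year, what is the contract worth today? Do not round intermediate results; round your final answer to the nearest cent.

163852.75

PV of 2-year annuity: 7,720.00 × [1 − (1+0.075)^−2] / 0.075 = 13861.76312
Perpetuity value at year 2: 13,000.00 / 0.075 = 173333.33333
PV of perpetuity: 173333.33333 / (1+0.075)^2 = 149990.98612
Total PV = 13861.76312 + 149990.98612 = 163852.74923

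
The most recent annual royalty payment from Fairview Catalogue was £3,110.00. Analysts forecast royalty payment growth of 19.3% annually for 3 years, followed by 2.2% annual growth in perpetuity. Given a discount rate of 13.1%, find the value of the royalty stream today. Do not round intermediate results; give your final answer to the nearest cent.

D_1 = 3710.23000
D_2 = 4426.30439
D_3 = 5280.58114
Terminal value at year 3: TV = D_3×(1+g_2)/(r−g_2) = 5396.75392/0.109 = 49511.50387
P_0 = D_1/(1+r)^1 + D_2/(1+r)^2 + D_3/(1+r)^3 + TV/(1+r)^3
    = 3280.48630 + 3460.31844 + 3650.00875 + 34223.01780 = 44613.83127

£44613.83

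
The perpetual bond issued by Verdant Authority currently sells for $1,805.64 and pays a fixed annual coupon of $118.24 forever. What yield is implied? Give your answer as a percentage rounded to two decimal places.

P = C/r ⇒ r = C/P = $118.24/$1,805.64 = 0.065484

6.55%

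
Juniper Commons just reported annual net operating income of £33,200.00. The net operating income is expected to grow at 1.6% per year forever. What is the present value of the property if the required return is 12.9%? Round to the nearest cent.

£298506.19

D₁ = D₀ × (1 + g) = £33,200.00 × 1.016 = £33,731.2000
Growing perpetuity: P = D₁ / (r − g) = £33,731.2000 / (0.129 − 0.016) = £298,506.19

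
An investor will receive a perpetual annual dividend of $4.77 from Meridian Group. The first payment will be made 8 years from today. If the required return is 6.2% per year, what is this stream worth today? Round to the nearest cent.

Value at end of year 7: C / r = $4.77 / 0.062 = $76.9355
Discount to today: PV = $76.9355 / (1 + 0.062)^7 = $76.9355 / 1.523602 = $50.50

$50.50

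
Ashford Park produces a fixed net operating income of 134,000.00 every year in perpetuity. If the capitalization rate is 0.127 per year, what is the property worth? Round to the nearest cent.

1055118.11

Level perpetuity: PV = C / r = 134,000.00 / 0.127 = 1,055,118.11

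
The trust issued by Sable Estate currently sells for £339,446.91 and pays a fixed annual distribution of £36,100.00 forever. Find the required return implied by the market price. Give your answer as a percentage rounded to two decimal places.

10.63%

P = C/r ⇒ r = C/P = £36,100.00/£339,446.91 = 0.106349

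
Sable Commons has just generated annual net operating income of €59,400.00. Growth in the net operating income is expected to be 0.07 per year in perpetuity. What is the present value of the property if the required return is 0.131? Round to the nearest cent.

D₁ = D₀ × (1 + g) = €59,400.00 × 1.07 = €63,558.0000
Growing perpetuity: P = D₁ / (r − g) = €63,558.0000 / (0.131 − 0.07) = €1,041,934.43

€1041934.43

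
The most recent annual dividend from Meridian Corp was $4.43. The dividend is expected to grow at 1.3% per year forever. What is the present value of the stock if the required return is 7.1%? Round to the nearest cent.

D₁ = D₀ × (1 + g) = $4.43 × 1.013 = $4.4876
Growing perpetuity: P = D₁ / (r − g) = $4.4876 / (0.071 − 0.013) = $77.37

$77.37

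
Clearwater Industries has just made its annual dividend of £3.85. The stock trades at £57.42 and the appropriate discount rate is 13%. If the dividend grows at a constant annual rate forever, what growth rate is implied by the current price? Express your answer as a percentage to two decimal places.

5.90%

P = D₀(1+g)/(r−g) ⇒ P(r−g) = D₀(1+g) ⇒ g(P+D₀) = P·r − D₀
g = (P·r − D₀)/(P + D₀) = (£57.42×0.13 − £3.85) / (£57.42 + £3.85) = 0.058995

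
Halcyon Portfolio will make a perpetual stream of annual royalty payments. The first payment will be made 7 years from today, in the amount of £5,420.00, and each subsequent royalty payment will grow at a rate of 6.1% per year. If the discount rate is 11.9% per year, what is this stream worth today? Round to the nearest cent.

£47598.23

Value at end of year 6: C₁ / (r − g) = £5,420.00 / (0.119 − 0.061) = £93,448.2759
Discount to today: PV = £93,448.2759 / (1 + 0.119)^6 = £93,448.2759 / 1.963272 = £47,598.23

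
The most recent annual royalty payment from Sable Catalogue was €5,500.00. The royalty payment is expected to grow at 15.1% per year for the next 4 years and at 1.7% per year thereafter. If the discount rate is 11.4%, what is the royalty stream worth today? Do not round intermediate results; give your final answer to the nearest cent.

D_1 = 6330.50000
D_2 = 7286.40550
D_3 = 8386.65273
D_4 = 9653.03729
Terminal value at year 4: TV = D_4×(1+g_2)/(r−g_2) = 9817.13893/0.097 = 101207.61780
P_0 = D_1/(1+r)^1 + D_2/(1+r)^2 + D_3/(1+r)^3 + D_4/(1+r)^4 + TV/(1+r)^4
    = 5682.67504 + 5871.41739 + 6066.42856 + 6267.91677 + 65716.19949 = 89604.63726

€89604.64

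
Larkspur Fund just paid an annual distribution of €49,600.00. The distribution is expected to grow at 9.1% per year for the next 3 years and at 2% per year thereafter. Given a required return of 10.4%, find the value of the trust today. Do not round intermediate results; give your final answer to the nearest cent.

€726581.95

D_1 = 54113.60000
D_2 = 59037.93760
D_3 = 64410.38992
Terminal value at year 3: TV = D_3×(1+g_2)/(r−g_2) = 65698.59772/0.084 = 782126.16333
P_0 = D_1/(1+r)^1 + D_2/(1+r)^2 + D_3/(1+r)^3 + TV/(1+r)^3
    = 49015.94203 + 48438.76155 + 47868.37758 + 581258.87067 = 726581.95184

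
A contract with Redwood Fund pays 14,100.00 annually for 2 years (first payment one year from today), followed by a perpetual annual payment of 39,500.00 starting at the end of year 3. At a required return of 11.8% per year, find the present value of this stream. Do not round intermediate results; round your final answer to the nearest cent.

291705.39

PV of 2-year annuity: 14,100.00 × [1 − (1+0.118)^−2] / 0.118 = 23892.49266
Perpetuity value at year 2: 39,500.00 / 0.118 = 334745.76271
PV of perpetuity: 334745.76271 / (1+0.118)^2 = 267812.89319
Total PV = 23892.49266 + 267812.89319 = 291705.38586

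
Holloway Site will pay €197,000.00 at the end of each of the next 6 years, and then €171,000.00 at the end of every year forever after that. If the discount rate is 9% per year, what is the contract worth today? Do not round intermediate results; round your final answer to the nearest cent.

PV of 6-year annuity: €197,000.00 × [1 − (1+0.09)^−6] / 0.09 = 883725.96228
Perpetuity value at year 6: €171,000.00 / 0.09 = 1900000.00000
PV of perpetuity: 1900000.00000 / (1+0.09)^6 = 1132907.92107
Total PV = 883725.96228 + 1132907.92107 = 2016633.88335

€2016633.88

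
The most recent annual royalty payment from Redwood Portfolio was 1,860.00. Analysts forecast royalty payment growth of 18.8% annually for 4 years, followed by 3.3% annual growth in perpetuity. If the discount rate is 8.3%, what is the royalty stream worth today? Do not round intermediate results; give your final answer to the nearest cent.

65067.84

D_1 = 2209.68000
D_2 = 2625.09984
D_3 = 3118.61861
D_4 = 3704.91891
Terminal value at year 4: TV = D_4×(1+g_2)/(r−g_2) = 3827.18123/0.05 = 76543.62465
P_0 = D_1/(1+r)^1 + D_2/(1+r)^2 + D_3/(1+r)^3 + D_4/(1+r)^4 + TV/(1+r)^4
    = 2040.33241 + 2238.14857 + 2455.14359 + 2693.17690 + 55641.03469 = 65067.83616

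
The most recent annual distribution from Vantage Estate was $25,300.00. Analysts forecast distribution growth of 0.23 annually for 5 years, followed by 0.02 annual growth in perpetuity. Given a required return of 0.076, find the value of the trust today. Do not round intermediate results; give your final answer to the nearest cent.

$1091848.91

D_1 = 31119.00000
D_2 = 38276.37000
D_3 = 47079.93510
D_4 = 57908.32017
D_5 = 71227.23381
Terminal value at year 5: TV = D_5×(1+g_2)/(r−g_2) = 72651.77849/0.056 = 1297353.18730
P_0 = D_1/(1+r)^1 + D_2/(1+r)^2 + D_3/(1+r)^3 + D_4/(1+r)^4 + D_5/(1+r)^5 + TV/(1+r)^5
    = 28921.00372 + 33060.25518 + 37791.92739 + 43200.80919 + 49383.82463 + 899491.09149 = 1091848.91160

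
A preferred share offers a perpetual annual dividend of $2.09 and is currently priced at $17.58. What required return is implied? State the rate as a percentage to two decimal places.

P = C/r ⇒ r = C/P = $2.09/$17.58 = 0.118885

11.89%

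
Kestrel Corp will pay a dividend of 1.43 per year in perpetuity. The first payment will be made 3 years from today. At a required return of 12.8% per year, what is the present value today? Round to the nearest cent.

Value at end of year 2: C / r = 1.43 / 0.128 = 11.1719
Discount to today: PV = 11.1719 / (1 + 0.128)^2 = 11.1719 / 1.272384 = 8.78

8.78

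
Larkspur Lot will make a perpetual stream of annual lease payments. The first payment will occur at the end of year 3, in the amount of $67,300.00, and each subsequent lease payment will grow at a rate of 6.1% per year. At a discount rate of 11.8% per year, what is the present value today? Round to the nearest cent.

$944618.84

Value at end of year 2: C₁ / (r − g) = $67,300.00 / (0.118 − 0.061) = $1,180,701.7544
Discount to today: PV = $1,180,701.7544 / (1 + 0.118)^2 = $1,180,701.7544 / 1.249924 = $944,618.84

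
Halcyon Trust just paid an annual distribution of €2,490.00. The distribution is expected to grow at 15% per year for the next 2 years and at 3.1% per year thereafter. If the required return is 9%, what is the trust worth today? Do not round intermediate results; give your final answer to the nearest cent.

€53832.55

D_1 = 2863.50000
D_2 = 3293.02500
Terminal value at year 2: TV = D_2×(1+g_2)/(r−g_2) = 3395.10878/0.059 = 57544.21653
P_0 = D_1/(1+r)^1 + D_2/(1+r)^2 + TV/(1+r)^2
    = 2627.06422 + 2771.67326 + 48433.81578 = 53832.55326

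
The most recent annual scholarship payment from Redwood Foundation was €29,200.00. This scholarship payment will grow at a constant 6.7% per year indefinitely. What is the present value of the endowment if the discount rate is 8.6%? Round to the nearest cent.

D₁ = D₀ × (1 + g) = €29,200.00 × 1.067 = €31,156.4000
Growing perpetuity: P = D₁ / (r − g) = €31,156.4000 / (0.086 − 0.067) = €1,639,810.53

€1639810.53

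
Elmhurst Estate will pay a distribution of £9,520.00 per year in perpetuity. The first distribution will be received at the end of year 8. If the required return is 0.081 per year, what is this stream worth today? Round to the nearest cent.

Value at end of year 7: C / r = £9,520.00 / 0.081 = £117,530.8642
Discount to today: PV = £117,530.8642 / (1 + 0.081)^7 = £117,530.8642 / 1.724963 = £68,135.28

£68135.28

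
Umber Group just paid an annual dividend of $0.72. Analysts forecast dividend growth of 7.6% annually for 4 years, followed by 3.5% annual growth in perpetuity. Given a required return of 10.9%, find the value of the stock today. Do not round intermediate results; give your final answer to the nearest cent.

D_1 = 0.77472
D_2 = 0.83360
D_3 = 0.89695
D_4 = 0.96512
Terminal value at year 4: TV = D_4×(1+g_2)/(r−g_2) = 0.99890/0.074 = 13.49865
P_0 = D_1/(1+r)^1 + D_2/(1+r)^2 + D_3/(1+r)^3 + D_4/(1+r)^4 + TV/(1+r)^4
    = 0.69858 + 0.67779 + 0.65762 + 0.63805 + 8.92409 = 11.59613

$11.60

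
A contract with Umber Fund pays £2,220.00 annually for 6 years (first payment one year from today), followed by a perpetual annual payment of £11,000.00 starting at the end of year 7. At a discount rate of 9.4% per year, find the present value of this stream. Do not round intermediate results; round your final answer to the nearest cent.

£78100.24

PV of 6-year annuity: £2,220.00 × [1 − (1+0.094)^−6] / 0.094 = 9841.08298
Perpetuity value at year 6: £11,000.00 / 0.094 = 117021.27660
PV of perpetuity: 117021.27660 / (1+0.094)^6 = 68259.15372
Total PV = 9841.08298 + 68259.15372 = 78100.23670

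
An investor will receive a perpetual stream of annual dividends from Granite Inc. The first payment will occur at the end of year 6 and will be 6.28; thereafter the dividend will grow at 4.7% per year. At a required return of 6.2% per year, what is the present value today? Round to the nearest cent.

Value at end of year 5: C₁ / (r − g) = 6.28 / (0.062 − 0.047) = 418.6667
Discount to today: PV = 418.6667 / (1 + 0.062)^5 = 418.6667 / 1.350898 = 309.92

309.92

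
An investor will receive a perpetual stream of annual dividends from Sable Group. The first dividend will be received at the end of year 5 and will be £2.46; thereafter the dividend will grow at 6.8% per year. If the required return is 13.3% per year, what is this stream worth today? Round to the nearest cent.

Value at end of year 4: C₁ / (r − g) = £2.46 / (0.133 − 0.068) = £37.8462
Discount to today: PV = £37.8462 / (1 + 0.133)^4 = £37.8462 / 1.647857 = £22.97

£22.97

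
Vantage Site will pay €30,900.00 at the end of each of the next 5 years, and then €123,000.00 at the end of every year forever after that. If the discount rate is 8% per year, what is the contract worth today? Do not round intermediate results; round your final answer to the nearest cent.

PV of 5-year annuity: €30,900.00 × [1 − (1+0.08)^−5] / 0.08 = 123374.74015
Perpetuity value at year 5: €123,000.00 / 0.08 = 1537500.00000
PV of perpetuity: 1537500.00000 / (1+0.08)^5 = 1046396.66544
Total PV = 123374.74015 + 1046396.66544 = 1169771.40559

€1169771.41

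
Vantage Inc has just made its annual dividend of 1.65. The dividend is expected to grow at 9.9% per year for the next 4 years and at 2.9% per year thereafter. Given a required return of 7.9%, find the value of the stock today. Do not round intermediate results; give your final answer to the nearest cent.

43.46

D_1 = 1.81335
D_2 = 1.99287
D_3 = 2.19017
D_4 = 2.40699
Terminal value at year 4: TV = D_4×(1+g_2)/(r−g_2) = 2.47680/0.05 = 49.53590
P_0 = D_1/(1+r)^1 + D_2/(1+r)^2 + D_3/(1+r)^3 + D_4/(1+r)^4 + TV/(1+r)^4
    = 1.68058 + 1.71173 + 1.74346 + 1.77578 + 36.54553 = 43.45709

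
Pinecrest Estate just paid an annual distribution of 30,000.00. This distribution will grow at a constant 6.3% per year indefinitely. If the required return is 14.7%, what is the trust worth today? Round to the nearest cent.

379642.86

D₁ = D₀ × (1 + g) = 30,000.00 × 1.063 = 31,890.0000
Growing perpetuity: P = D₁ / (r − g) = 31,890.0000 / (0.147 − 0.063) = 379,642.86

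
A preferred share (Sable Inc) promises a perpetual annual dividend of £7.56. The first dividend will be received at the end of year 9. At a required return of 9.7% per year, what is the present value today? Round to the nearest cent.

£37.16

Value at end of year 8: C / r = £7.56 / 0.097 = £77.9381
Discount to today: PV = £77.9381 / (1 + 0.097)^8 = £77.9381 / 2.097264 = £37.16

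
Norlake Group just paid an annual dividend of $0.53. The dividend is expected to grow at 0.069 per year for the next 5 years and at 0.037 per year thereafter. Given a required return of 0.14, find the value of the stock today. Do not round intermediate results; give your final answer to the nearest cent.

D_1 = 0.56657
D_2 = 0.60566
D_3 = 0.64745
D_4 = 0.69213
D_5 = 0.73989
Terminal value at year 5: TV = D_5×(1+g_2)/(r−g_2) = 0.76726/0.103 = 7.44914
P_0 = D_1/(1+r)^1 + D_2/(1+r)^2 + D_3/(1+r)^3 + D_4/(1+r)^4 + D_5/(1+r)^5 + TV/(1+r)^5
    = 0.49699 + 0.46604 + 0.43701 + 0.40980 + 0.38427 + 3.86885 = 6.06296

$6.06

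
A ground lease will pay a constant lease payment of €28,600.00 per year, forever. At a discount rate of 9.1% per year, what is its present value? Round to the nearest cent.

€314285.71

Level perpetuity: PV = C / r = €28,600.00 / 0.091 = €314,285.71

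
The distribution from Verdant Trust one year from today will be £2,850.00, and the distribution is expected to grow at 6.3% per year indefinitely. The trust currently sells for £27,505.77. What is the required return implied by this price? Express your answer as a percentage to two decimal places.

P = D₁/(r − g) ⇒ r = D₁/P + g = £2,850.0000/£27,505.77 + 0.063 = 0.103615 + 0.063 = 0.166615

16.66%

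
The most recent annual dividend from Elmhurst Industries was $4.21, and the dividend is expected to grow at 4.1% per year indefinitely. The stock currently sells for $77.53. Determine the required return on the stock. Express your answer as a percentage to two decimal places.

D₁ = $4.21 × 1.041 = $4.3826
P = D₁/(r − g) ⇒ r = D₁/P + g = $4.3826/$77.53 + 0.041 = 0.056528 + 0.041 = 0.097528

9.75%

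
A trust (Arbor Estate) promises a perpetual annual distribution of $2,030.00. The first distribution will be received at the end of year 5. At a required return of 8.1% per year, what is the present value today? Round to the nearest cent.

Value at end of year 4: C / r = $2,030.00 / 0.081 = $25,061.7284
Discount to today: PV = $25,061.7284 / (1 + 0.081)^4 = $25,061.7284 / 1.365535 = $18,353.05

$18353.05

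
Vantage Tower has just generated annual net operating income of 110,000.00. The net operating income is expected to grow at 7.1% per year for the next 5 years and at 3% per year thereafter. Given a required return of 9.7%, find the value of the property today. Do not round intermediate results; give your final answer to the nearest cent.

D_1 = 117810.00000
D_2 = 126174.51000
D_3 = 135132.90021
D_4 = 144727.33612
D_5 = 155002.97699
Terminal value at year 5: TV = D_5×(1+g_2)/(r−g_2) = 159653.06630/0.067 = 2382881.58656
P_0 = D_1/(1+r)^1 + D_2/(1+r)^2 + D_3/(1+r)^3 + D_4/(1+r)^4 + D_5/(1+r)^5 + TV/(1+r)^5
    = 107392.88970 + 104847.57053 + 102362.57797 + 99936.48223 + 97567.88739 + 1499924.23901 = 2012031.64683

2012031.65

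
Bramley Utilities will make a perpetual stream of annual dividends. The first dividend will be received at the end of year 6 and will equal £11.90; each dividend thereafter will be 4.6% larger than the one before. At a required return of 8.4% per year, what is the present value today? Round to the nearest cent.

£209.23

Value at end of year 5: C₁ / (r − g) = £11.90 / (0.084 − 0.046) = £313.1579
Discount to today: PV = £313.1579 / (1 + 0.084)^5 = £313.1579 / 1.496740 = £209.23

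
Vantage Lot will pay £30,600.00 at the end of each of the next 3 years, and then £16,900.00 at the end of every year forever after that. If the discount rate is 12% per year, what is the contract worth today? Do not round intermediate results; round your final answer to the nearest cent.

£173738.42

PV of 3-year annuity: £30,600.00 × [1 − (1+0.12)^−3] / 0.12 = 73496.03681
Perpetuity value at year 3: £16,900.00 / 0.12 = 140833.33333
PV of perpetuity: 140833.33333 / (1+0.12)^3 = 100242.38490
Total PV = 73496.03681 + 100242.38490 = 173738.42171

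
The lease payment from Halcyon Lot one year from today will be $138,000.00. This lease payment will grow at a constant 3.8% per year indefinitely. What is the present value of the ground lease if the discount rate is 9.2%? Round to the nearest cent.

Growing perpetuity: P = D₁ / (r − g) = $138,000.0000 / (0.092 − 0.038) = $2,555,555.56

$2555555.56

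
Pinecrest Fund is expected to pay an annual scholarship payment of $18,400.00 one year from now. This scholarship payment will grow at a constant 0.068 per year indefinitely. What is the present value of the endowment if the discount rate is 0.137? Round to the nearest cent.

Growing perpetuity: P = D₁ / (r − g) = $18,400.0000 / (0.137 − 0.068) = $266,666.67

$266666.67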